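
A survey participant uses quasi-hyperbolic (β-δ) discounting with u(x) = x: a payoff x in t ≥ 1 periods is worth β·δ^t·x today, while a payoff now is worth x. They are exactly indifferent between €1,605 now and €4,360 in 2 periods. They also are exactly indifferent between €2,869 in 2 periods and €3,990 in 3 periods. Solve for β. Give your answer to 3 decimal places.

β ≈ 0.712

Both payoffs in the second observation are in the future, so β drops out: δ^2·2869 = δ^3·3990 ⇒ δ = 2869/3990 = 0.71905.
The first indifference: 1605 = β·δ^2·4360, so β = 1605/(δ^2·4360) = 1605/(0.51703·4360) ≈ 0.712.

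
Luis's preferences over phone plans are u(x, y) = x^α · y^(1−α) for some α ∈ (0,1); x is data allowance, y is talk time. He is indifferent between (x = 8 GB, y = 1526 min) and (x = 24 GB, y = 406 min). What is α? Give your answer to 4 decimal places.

α ≈ 0.5465

The Cobb–Douglas utilities coincide, so 8^α·1526^(1−α) = 24^α·406^(1−α).
Taking logs: α·ln 8 + (1−α)·ln 1526 = α·ln 24 + (1−α)·ln 406, i.e. α·-1.0986123 = (1−α)·-1.3240521.
Thus α·(-2.4226644) = -1.3240521, so α = -1.3240521/-2.4226644 ≈ 0.5465.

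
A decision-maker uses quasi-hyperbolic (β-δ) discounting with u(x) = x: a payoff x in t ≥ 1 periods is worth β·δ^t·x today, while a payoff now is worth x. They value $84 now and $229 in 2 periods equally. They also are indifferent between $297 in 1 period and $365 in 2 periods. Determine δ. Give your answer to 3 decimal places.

From the later pair, β·δ^1·297 = β·δ^2·365; dividing through, δ = 297/365 = 0.81370.

δ ≈ 0.814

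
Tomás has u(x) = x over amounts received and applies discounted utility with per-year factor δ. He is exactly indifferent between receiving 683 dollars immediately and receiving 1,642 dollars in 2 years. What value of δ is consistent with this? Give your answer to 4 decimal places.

The payoff in 2 years is discounted by δ^2, so u(683) = δ^2·u(1642) and δ^2 = u(683)/u(1642).
With u(x) = x: δ^2 = 683/1642 = 0.41596.
So δ = 0.41596^(1/2) ≈ 0.6449.

δ ≈ 0.6449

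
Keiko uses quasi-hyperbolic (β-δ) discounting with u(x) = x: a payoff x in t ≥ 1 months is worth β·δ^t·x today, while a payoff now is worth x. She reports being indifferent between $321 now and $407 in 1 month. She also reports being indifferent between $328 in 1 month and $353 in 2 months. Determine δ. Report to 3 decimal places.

The second indifference involves only future payoffs, so β cancels: β·δ^1·328 = β·δ^2·353, giving δ = 328/353 = 0.92918.

δ ≈ 0.929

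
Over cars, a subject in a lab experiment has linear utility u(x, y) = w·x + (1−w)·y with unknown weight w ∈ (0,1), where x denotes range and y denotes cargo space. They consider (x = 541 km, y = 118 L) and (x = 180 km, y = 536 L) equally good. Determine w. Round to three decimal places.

w = 0.537

Equating utilities: w·541 + (1−w)·118 = w·180 + (1−w)·536.
Collecting terms: w·361 = (1−w)·418.
Hence w = 418/(361+418) = 418/779 = 0.537.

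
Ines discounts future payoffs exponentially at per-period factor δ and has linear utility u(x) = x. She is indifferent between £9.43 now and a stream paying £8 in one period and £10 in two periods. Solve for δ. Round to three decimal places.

δ ≈ 0.650

Present value of the stream is 8·δ + 10·δ². Indifference gives 8δ + 10δ² = 9.43.
So 10δ² + 8δ − 9.43 = 0.
The positive root is δ = [−8 + √(8² + 4·10·9.43)] / (2·10) = (−8 + 21.005)/20 ≈ 0.650.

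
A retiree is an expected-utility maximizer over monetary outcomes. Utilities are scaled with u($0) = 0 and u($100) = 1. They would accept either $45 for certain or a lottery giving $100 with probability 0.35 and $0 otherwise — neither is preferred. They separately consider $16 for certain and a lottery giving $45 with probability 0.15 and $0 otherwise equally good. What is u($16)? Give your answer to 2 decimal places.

First, u($45) = 0.35·u($100) + 0.65·u($0) = 0.35.
Chaining: u($16) = 0.15·0.35 + 0.85·0.00 = 0.0525.

0.05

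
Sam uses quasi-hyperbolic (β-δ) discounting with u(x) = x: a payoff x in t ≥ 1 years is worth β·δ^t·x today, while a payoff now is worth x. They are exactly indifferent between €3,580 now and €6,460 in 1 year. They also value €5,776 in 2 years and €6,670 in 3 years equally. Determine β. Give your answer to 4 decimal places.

β ≈ 0.6400

The second indifference involves only future payoffs, so β cancels: β·δ^2·5776 = β·δ^3·6670, giving δ = 5776/6670 = 0.86597.
Now use the now-vs-future pair: 3580 = β·δ·6460 gives β = 3580/(0.86597·6460) ≈ 0.6400.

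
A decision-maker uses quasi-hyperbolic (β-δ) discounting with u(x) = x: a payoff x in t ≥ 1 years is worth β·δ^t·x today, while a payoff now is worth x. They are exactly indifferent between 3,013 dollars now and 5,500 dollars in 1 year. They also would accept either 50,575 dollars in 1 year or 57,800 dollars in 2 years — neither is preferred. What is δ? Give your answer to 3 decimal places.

δ ≈ 0.875

Both payoffs in the second observation are in the future, so β drops out: δ^1·50575 = δ^2·57800 ⇒ δ = 50575/57800 = 0.87500.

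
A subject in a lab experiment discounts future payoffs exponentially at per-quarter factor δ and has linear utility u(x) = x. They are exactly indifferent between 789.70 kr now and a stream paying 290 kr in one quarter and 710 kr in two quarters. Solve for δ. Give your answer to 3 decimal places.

The stream is worth 290δ + 710δ² today, so 290δ + 710δ² = 789.70.
Rearranged: 710δ² + 290δ − 789.70 = 0.
By the quadratic formula (taking the positive root), δ = (−290 + √2326848.00) / 1420 ≈ 0.870.

δ ≈ 0.870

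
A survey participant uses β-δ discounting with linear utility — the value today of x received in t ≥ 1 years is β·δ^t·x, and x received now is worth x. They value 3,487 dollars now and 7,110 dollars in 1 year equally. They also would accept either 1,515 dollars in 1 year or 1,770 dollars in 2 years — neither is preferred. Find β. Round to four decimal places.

β ≈ 0.5730

Both payoffs in the second observation are in the future, so β drops out: δ^1·1515 = δ^2·1770 ⇒ δ = 1515/1770 = 0.85593.
Substituting δ into 3487 = β·δ·7110: β = 3487/(6085.678) ≈ 0.5730.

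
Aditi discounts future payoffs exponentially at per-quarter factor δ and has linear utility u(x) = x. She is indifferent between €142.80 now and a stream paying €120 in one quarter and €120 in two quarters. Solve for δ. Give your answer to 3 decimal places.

The stream is worth 120δ + 120δ² today, so 120δ + 120δ² = 142.80.
So 120δ² + 120δ − 142.80 = 0.
By the quadratic formula (taking the positive root), δ = (−120 + √82944.00) / 240 ≈ 0.700.

δ ≈ 0.700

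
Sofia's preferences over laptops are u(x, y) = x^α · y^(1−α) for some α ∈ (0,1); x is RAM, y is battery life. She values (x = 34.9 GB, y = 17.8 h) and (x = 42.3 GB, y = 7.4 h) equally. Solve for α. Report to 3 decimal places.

α ≈ 0.820

The Cobb–Douglas utilities coincide, so 34.9^α·17.8^(1−α) = 42.3^α·7.4^(1−α).
Rearrange to (34.9/42.3)^α = (7.4/17.8)^(1−α) and take logs: α·-0.192300 = (1−α)·-0.877718.
So α/(1−α) = (-0.877718)/(-0.192300) = 4.564316, and α = 4.564316/5.564316 ≈ 0.820.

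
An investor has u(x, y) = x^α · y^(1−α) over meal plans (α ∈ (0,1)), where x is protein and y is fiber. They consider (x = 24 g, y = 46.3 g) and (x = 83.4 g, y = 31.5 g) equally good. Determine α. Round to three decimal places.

α ≈ 0.236

Set the two utilities equal: 24^α·46.3^(1−α) = 83.4^α·31.5^(1−α).
Taking logs: α·ln 24 + (1−α)·ln 46.3 = α·ln 83.4 + (1−α)·ln 31.5, i.e. α·-1.245594 = (1−α)·-0.385154.
So α/(1−α) = (-0.385154)/(-1.245594) = 0.309213, and α = 0.309213/1.309213 ≈ 0.236.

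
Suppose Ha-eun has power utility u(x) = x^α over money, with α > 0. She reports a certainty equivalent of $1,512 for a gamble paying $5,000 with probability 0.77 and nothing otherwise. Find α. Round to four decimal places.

α ≈ 0.2185

The lottery's expected utility is 0.77·u(5000) + 0.23·u(0) = 0.77·5000^α (since u(0) = 0 for α > 0).
Indifference: 1512^α = 0.77·5000^α, so (1512/5000)^α = 0.77.
Taking logs: α·ln(1512/5000) = ln(0.77), so α = -0.2613648 / -1.1960046 ≈ 0.2185.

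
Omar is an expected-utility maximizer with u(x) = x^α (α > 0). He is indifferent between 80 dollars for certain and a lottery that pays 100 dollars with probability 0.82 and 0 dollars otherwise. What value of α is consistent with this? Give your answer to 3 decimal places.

EU(lottery) = 0.82·100^α + 0.18·0 = 0.82·100^α.
Setting u(80) equal to that: 80^α = 0.82·100^α ⇒ (80/100)^α = 0.82.
α = ln(0.82) / ln(80/100) = -0.198451/-0.223144 ≈ 0.889.

α ≈ 0.889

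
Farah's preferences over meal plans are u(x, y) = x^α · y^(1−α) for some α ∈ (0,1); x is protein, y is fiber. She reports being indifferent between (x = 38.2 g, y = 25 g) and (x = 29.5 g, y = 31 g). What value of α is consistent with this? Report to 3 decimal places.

α ≈ 0.454

The Cobb–Douglas utilities coincide, so 38.2^α·25^(1−α) = 29.5^α·31^(1−α).
Rearrange to (38.2/29.5)^α = (31/25)^(1−α) and take logs: α·0.258445 = (1−α)·0.215111.
So α/(1−α) = (0.215111)/(0.258445) = 0.832328, and α = 0.832328/1.832328 ≈ 0.454.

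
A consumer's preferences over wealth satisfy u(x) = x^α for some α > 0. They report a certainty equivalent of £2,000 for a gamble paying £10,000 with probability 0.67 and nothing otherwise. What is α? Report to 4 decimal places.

α ≈ 0.2488

Since u(0) = 0, the lottery's EU is 0.67·10000^α.
Equating: 2000^α = 0.67·10000^α, i.e. 0.2000^α = 0.67.
α = ln(0.67) / ln(2000/10000) = -0.4004776/-1.6094379 ≈ 0.2488.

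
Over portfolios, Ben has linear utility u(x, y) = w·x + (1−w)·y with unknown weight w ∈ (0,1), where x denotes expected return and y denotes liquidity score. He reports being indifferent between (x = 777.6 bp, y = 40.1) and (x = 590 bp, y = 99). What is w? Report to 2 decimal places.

Equating utilities: w·777.6 + (1−w)·40.1 = w·590 + (1−w)·99.
Rearranging, 187.6·w − 58.9·(1−w) = 0.
So w/(1−w) = 58.9/187.6 = 0.3140, giving w = 58.9/(187.6+58.9) = 0.24.

w = 0.24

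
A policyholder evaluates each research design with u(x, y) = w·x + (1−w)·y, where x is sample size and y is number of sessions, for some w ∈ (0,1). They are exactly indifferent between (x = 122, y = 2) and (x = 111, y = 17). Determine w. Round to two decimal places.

Indifference: w·122 + (1−w)·2 = w·111 + (1−w)·17.
Collecting terms: w·11 = (1−w)·15.
The marginal rate of substitution is 15/11, so w = 15/(11+15) = 0.58.

w = 0.58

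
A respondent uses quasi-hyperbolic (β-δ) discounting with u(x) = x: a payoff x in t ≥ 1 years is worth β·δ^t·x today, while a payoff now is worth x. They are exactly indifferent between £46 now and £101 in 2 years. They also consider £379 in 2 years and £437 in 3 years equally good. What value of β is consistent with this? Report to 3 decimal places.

The second indifference involves only future payoffs, so β cancels: β·δ^2·379 = β·δ^3·437, giving δ = 379/437 = 0.86728.
Now use the now-vs-future pair: 46 = β·δ^2·101 gives β = 46/(0.75217·101) ≈ 0.606.

β ≈ 0.606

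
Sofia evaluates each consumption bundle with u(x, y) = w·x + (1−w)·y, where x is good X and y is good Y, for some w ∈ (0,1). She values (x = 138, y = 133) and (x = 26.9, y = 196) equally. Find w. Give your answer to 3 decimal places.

Indifference: w·138 + (1−w)·133 = w·26.9 + (1−w)·196.
Rearranging, 111.1·w − 63·(1−w) = 0.
So w/(1−w) = 63/111.1 = 0.5671, giving w = 63/(111.1+63) = 0.362.

w = 0.362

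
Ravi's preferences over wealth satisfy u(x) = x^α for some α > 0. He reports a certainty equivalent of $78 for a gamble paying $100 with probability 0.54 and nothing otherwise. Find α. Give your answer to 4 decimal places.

EU(lottery) = 0.54·100^α + 0.46·0 = 0.54·100^α.
Indifference: 78^α = 0.54·100^α, so (78/100)^α = 0.54.
α = ln(0.54) / ln(78/100) = -0.6161861/-0.2484614 ≈ 2.4800.

α ≈ 2.4800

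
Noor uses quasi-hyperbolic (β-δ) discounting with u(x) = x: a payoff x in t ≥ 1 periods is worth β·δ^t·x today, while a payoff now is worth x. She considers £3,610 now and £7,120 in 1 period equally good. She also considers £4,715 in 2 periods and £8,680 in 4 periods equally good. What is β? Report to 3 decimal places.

Both payoffs in the second observation are in the future, so β drops out: δ^2·4715 = δ^4·8680 ⇒ δ^2 = 4715/8680 = 0.54320, so δ = 0.73702.
Now use the now-vs-future pair: 3610 = β·δ·7120 gives β = 3610/(0.73702·7120) ≈ 0.688.

β ≈ 0.688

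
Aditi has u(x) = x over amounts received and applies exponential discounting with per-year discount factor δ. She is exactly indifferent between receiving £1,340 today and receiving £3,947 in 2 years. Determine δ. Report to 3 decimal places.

Indifference means u(1340) = δ^2 · u(3947), so δ^2 = u(1340)/u(3947).
With u(x) = x: δ^2 = 1340/3947 = 0.33950.
So δ = 0.33950^(1/2) ≈ 0.583.

δ ≈ 0.583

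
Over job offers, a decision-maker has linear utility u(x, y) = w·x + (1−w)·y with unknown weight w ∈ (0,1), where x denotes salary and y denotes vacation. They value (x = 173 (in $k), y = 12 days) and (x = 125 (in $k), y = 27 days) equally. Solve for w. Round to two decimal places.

w = 0.24

Equating utilities: w·173 + (1−w)·12 = w·125 + (1−w)·27.
w·(173−125) = (1−w)·(27−12), i.e. w·48 = (1−w)·15.
So w/(1−w) = 15/48 = 0.3125, giving w = 15/(48+15) = 0.24.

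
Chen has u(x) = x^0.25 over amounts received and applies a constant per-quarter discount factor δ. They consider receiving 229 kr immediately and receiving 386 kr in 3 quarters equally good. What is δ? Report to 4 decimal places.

δ ≈ 0.9574

Equating discounted utilities: u(229) = δ^3·u(386) ⇒ δ^3 = u(229)/u(386).
With u(x) = x^0.25: δ^3 = 229^0.25/386^0.25 = (229/386)^0.25 = 0.87763.
So δ = 0.87763^(1/3) ≈ 0.9574.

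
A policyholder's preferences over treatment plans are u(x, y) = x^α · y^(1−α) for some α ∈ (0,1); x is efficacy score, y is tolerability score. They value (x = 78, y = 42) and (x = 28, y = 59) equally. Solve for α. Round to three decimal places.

α ≈ 0.249

Set the two utilities equal: 78^α·42^(1−α) = 28^α·59^(1−α).
(78/28)^α = (59/42)^(1−α); take logs: α·ln(78/28) = (1−α)·ln(59/42), i.e. α·1.024504 = (1−α)·0.339868.
Thus α·(1.364372) = 0.339868, so α = 0.339868/1.364372 ≈ 0.249.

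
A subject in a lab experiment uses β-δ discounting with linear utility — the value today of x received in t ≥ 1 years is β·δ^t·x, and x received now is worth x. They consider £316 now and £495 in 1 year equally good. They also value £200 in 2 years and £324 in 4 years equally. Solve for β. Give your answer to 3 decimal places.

From the later pair, β·δ^2·200 = β·δ^4·324; dividing through, δ^2 = 200/324 = 0.61728, so δ = 0.78567.
Now use the now-vs-future pair: 316 = β·δ·495 gives β = 316/(0.78567·495) ≈ 0.813.

β ≈ 0.813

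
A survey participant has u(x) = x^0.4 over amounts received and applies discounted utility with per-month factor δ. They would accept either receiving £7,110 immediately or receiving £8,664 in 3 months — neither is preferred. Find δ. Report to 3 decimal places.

Indifference means u(7110) = δ^3 · u(8664), so δ^3 = u(7110)/u(8664).
With u(x) = x^0.4: δ^3 = 7110^0.4/8664^0.4 = (7110/8664)^0.4 = 0.92398.
Taking the cube root: δ = 0.92398^(1/3) ≈ 0.974.

δ ≈ 0.974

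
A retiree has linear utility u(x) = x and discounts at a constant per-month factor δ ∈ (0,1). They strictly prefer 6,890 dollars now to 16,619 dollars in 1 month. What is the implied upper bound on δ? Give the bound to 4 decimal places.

The preference means 6890 > δ·16619.
Dividing through by 16619 gives δ < 0.41459.

δ < 0.4146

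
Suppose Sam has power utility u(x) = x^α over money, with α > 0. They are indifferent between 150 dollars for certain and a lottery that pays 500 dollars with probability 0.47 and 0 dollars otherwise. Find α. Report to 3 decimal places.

α ≈ 0.627

Since u(0) = 0, the lottery's EU is 0.47·500^α.
Equating: 150^α = 0.47·500^α, i.e. 0.3000^α = 0.47.
Taking logs: α·ln(150/500) = ln(0.47), so α = -0.755023 / -1.203973 ≈ 0.627.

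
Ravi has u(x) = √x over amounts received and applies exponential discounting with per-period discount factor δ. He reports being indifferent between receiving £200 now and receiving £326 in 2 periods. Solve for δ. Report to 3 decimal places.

The payoff in 2 periods is discounted by δ^2, so u(200) = δ^2·u(326) and δ^2 = u(200)/u(326).
Since u(x) = √x, δ^2 = √(200/326) = 0.78326.
So δ = 0.78326^(1/2) ≈ 0.885.

δ ≈ 0.885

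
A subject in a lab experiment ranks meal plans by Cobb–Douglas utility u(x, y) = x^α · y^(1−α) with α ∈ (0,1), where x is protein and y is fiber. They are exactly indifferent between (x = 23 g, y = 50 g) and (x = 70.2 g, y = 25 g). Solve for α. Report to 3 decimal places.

α ≈ 0.383

Indifference: 23^α · 50^(1−α) = 70.2^α · 25^(1−α).
(23/70.2)^α = (25/50)^(1−α); take logs: α·ln(23/70.2) = (1−α)·ln(25/50), i.e. α·-1.115854 = (1−α)·-0.693147.
With A = -1.115854 and B = -0.693147: α·A = (1−α)·B, so α = B/(A+B) = -0.693147/-1.809001 ≈ 0.383.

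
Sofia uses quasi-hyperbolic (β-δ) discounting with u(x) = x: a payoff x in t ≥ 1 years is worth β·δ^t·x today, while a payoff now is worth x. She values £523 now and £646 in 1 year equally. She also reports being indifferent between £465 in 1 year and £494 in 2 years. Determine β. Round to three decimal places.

From the later pair, β·δ^1·465 = β·δ^2·494; dividing through, δ = 465/494 = 0.94130.
Substituting δ into 523 = β·δ·646: β = 523/(608.077) ≈ 0.860.

β ≈ 0.860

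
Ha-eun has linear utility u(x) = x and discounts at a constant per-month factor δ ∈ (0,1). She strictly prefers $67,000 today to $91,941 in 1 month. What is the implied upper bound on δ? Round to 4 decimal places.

δ < 0.7287

Under u(x) = x this choice says 67000 > δ·91941.
Dividing through by 91941 gives δ < 0.72873.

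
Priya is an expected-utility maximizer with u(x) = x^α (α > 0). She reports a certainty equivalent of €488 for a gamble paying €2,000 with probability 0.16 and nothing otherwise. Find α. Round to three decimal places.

α ≈ 1.299

Since u(0) = 0, the lottery's EU is 0.16·2000^α.
Equating: 488^α = 0.16·2000^α, i.e. 0.2440^α = 0.16.
α = ln(0.16) / ln(488/2000) = -1.832581/-1.410587 ≈ 1.299.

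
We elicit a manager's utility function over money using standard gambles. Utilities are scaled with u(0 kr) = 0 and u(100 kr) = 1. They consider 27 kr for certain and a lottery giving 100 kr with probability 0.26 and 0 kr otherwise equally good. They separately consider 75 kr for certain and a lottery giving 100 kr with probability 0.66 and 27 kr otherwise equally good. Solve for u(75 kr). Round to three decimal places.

The first gamble pins u(27 kr): it must equal 0.26·1 + 0.74·0 = 0.26.
The second indifference gives u(75 kr) = 0.66·u(100 kr) + 0.34·u(27 kr) = 0.66·1.00 + 0.34·0.26 = 0.7484.

0.748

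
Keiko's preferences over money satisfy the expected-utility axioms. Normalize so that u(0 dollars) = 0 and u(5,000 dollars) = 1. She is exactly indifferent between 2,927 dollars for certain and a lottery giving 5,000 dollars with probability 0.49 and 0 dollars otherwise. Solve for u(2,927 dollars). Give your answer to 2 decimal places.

u(2,927 dollars) equals the lottery's expected utility: 0.49·1 + 0.51·0 = 0.49.

0.49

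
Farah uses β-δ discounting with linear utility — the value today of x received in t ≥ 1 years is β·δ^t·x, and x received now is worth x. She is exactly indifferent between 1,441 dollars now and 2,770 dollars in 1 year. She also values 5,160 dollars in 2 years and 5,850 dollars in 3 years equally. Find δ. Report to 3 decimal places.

δ ≈ 0.882

From the later pair, β·δ^2·5160 = β·δ^3·5850; dividing through, δ = 5160/5850 = 0.88205.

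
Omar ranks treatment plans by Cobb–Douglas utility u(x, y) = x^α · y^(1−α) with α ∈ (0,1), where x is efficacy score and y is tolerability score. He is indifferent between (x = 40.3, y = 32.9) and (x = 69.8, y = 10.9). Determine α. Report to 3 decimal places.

α ≈ 0.668

Set the two utilities equal: 40.3^α·32.9^(1−α) = 69.8^α·10.9^(1−α).
Taking logs: α·ln 40.3 + (1−α)·ln 32.9 = α·ln 69.8 + (1−α)·ln 10.9, i.e. α·-0.549283 = (1−α)·-1.104710.
So α/(1−α) = (-1.104710)/(-0.549283) = 2.011185, and α = 2.011185/3.011185 ≈ 0.668.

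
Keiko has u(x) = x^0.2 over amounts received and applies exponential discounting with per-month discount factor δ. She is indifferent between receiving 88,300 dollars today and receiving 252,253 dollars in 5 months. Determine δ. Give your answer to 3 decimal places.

δ ≈ 0.959

The payoff in 5 months is discounted by δ^5, so u(88300) = δ^5·u(252253) and δ^5 = u(88300)/u(252253).
Since u(x) = x^0.2, δ^5 = (88300/252253)^0.2 = 0.35005^0.2 = 0.81063.
Hence δ = (0.81063)^(1/5) = 0.95888.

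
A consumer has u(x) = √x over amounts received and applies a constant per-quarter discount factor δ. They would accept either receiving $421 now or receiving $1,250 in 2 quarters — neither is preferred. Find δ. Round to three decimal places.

δ ≈ 0.762

Indifference means u(421) = δ^2 · u(1250), so δ^2 = u(421)/u(1250).
Since u(x) = √x, δ^2 = √(421/1250) = 0.58034.
So δ = 0.58034^(1/2) ≈ 0.762.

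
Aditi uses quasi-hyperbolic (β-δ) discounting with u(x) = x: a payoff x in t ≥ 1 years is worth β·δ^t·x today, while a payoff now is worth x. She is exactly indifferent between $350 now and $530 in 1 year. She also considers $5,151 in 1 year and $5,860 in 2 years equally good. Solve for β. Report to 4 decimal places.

The second indifference involves only future payoffs, so β cancels: β·δ^1·5151 = β·δ^2·5860, giving δ = 5151/5860 = 0.87901.
Substituting δ into 350 = β·δ·530: β = 350/(465.875) ≈ 0.7513.

β ≈ 0.7513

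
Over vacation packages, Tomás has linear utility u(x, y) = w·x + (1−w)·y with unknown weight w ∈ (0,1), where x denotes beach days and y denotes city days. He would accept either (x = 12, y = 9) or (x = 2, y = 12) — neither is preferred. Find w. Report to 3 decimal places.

w = 0.231

Equating utilities: w·12 + (1−w)·9 = w·2 + (1−w)·12.
Collecting terms: w·10 = (1−w)·3.
The marginal rate of substitution is 3/10, so w = 3/(10+3) = 0.231.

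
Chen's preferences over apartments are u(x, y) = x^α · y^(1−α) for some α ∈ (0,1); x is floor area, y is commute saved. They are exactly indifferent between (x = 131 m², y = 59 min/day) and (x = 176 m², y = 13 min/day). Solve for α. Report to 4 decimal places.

Indifference: 131^α · 59^(1−α) = 176^α · 13^(1−α).
Taking logs: α·ln 131 + (1−α)·ln 59 = α·ln 176 + (1−α)·ln 13, i.e. α·-0.2952867 = (1−α)·-1.5125881.
So α/(1−α) = (-1.5125881)/(-0.2952867) = 5.1224390, and α = 5.1224390/6.1224390 ≈ 0.8367.

α ≈ 0.8367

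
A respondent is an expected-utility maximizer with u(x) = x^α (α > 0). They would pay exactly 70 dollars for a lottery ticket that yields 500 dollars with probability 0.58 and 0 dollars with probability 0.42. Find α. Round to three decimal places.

EU(lottery) = 0.58·500^α + 0.42·0 = 0.58·500^α.
Equating: 70^α = 0.58·500^α, i.e. 0.1400^α = 0.58.
Taking logs: α·ln(70/500) = ln(0.58), so α = -0.544727 / -1.966113 ≈ 0.277.

α ≈ 0.277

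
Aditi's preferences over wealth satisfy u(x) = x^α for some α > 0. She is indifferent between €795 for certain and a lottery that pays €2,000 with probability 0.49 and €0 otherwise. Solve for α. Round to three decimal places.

α ≈ 0.773

Since u(0) = 0, the lottery's EU is 0.49·2000^α.
Setting u(795) equal to that: 795^α = 0.49·2000^α ⇒ (795/2000)^α = 0.49.
Take logs: α = ln 0.49 / ln(795/2000) ≈ 0.77323.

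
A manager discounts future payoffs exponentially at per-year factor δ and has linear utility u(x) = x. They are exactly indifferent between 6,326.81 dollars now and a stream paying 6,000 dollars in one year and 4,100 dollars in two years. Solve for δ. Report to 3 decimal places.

The stream is worth 6000δ + 4100δ² today, so 6000δ + 4100δ² = 6326.81.
That is, 4100δ² + 6000δ − 6326.81 = 0, a quadratic in δ.
δ = (−6000 + √(6000² + 4·4100·6326.81)) / (2·4100) = (−6000 + √139759684.00) / 8200 ≈ 0.710.

δ ≈ 0.710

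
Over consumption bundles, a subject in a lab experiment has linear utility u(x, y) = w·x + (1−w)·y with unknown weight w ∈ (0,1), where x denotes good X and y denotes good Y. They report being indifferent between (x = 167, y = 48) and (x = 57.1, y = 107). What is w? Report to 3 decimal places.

u(167,48) = u(57.1,107) means w·167 + (1−w)·48 = w·57.1 + (1−w)·107.
Rearranging, 109.9·w − 59·(1−w) = 0.
Hence w = 59/(109.9+59) = 59/168.9 = 0.349.

w = 0.349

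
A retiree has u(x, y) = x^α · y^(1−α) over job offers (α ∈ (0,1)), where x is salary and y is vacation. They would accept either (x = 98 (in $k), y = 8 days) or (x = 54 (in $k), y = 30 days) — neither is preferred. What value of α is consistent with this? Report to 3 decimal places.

α ≈ 0.689

Set the two utilities equal: 98^α·8^(1−α) = 54^α·30^(1−α).
(98/54)^α = (30/8)^(1−α); take logs: α·ln(98/54) = (1−α)·ln(30/8), i.e. α·0.595983 = (1−α)·1.321756.
Thus α·(1.917739) = 1.321756, so α = 1.321756/1.917739 ≈ 0.689.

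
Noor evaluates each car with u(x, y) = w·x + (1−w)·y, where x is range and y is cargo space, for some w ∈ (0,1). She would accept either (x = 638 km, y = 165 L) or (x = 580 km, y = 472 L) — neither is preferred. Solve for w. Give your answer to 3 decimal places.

w = 0.841

Indifference: w·638 + (1−w)·165 = w·580 + (1−w)·472.
w·(638−580) = (1−w)·(472−165), i.e. w·58 = (1−w)·307.
So w/(1−w) = 307/58 = 5.2931, giving w = 307/(58+307) = 0.841.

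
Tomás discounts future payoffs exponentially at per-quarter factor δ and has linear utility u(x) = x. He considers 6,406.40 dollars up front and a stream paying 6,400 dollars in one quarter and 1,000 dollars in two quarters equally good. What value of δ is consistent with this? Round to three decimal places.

Equating present values: 6406.40 = 6400δ + 1000δ².
That is, 1000δ² + 6400δ − 6406.40 = 0, a quadratic in δ.
The positive root is δ = [−6400 + √(6400² + 4·1000·6406.40)] / (2·1000) = (−6400 + 8160.000)/2000 ≈ 0.880.

δ ≈ 0.880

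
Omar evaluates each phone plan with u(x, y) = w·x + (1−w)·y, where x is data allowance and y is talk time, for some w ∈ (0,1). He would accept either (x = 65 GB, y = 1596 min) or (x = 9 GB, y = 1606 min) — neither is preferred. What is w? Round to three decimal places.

w = 0.152

Indifference: w·65 + (1−w)·1596 = w·9 + (1−w)·1606.
w·(65−9) = (1−w)·(1606−1596), i.e. w·56 = (1−w)·10.
So w/(1−w) = 10/56 = 0.1786, giving w = 10/(56+10) = 0.152.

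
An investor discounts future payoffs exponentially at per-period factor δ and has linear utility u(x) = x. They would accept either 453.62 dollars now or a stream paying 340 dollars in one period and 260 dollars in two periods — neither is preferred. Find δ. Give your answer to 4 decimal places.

The stream is worth 340δ + 260δ² today, so 340δ + 260δ² = 453.62.
So 260δ² + 340δ − 453.62 = 0.
The positive root is δ = [−340 + √(340² + 4·260·453.62)] / (2·260) = (−340 + 766.397)/520 ≈ 0.8200.

δ ≈ 0.8200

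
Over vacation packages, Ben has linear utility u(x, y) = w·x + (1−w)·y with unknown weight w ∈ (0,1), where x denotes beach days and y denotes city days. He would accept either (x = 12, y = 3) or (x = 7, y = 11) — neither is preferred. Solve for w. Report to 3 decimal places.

w = 0.615

Equating utilities: w·12 + (1−w)·3 = w·7 + (1−w)·11.
Rearranging, 5·w − 8·(1−w) = 0.
Hence w = 8/(5+8) = 8/13 = 0.615.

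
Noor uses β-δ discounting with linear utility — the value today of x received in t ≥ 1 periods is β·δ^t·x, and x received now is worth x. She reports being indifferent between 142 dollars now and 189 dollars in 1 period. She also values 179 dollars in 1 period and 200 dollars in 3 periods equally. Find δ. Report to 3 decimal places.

The second indifference involves only future payoffs, so β cancels: β·δ^1·179 = β·δ^3·200, giving δ^2 = 179/200 = 0.89500, so δ = 0.94604.

δ ≈ 0.946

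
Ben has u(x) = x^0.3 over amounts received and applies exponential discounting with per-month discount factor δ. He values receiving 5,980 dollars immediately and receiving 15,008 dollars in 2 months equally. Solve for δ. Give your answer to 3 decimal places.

δ ≈ 0.871

The payoff in 2 months is discounted by δ^2, so u(5980) = δ^2·u(15008) and δ^2 = u(5980)/u(15008).
With u(x) = x^0.3: δ^2 = 5980^0.3/15008^0.3 = (5980/15008)^0.3 = 0.75878.
Hence δ = (0.75878)^(1/2) = 0.87108.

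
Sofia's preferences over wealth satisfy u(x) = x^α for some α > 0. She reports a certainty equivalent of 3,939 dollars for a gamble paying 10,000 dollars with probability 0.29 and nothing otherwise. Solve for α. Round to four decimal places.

α ≈ 1.3287

EU(lottery) = 0.29·10000^α + 0.71·0 = 0.29·10000^α.
Indifference: 3939^α = 0.29·10000^α, so (3939/10000)^α = 0.29.
Take logs: α = ln 0.29 / ln(3939/10000) ≈ 1.328679.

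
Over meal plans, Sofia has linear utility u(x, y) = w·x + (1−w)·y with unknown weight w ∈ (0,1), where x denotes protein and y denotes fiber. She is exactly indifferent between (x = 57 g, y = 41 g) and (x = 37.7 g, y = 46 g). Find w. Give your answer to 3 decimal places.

Equating utilities: w·57 + (1−w)·41 = w·37.7 + (1−w)·46.
w·(57−37.7) = (1−w)·(46−41), i.e. w·19.3 = (1−w)·5.
So w/(1−w) = 5/19.3 = 0.2591, giving w = 5/(19.3+5) = 0.206.

w = 0.206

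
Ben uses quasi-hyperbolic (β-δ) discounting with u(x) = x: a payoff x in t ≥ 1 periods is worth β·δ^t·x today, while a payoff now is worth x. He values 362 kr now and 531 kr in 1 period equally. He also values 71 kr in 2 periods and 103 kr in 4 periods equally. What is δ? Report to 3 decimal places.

δ ≈ 0.830

Both payoffs in the second observation are in the future, so β drops out: δ^2·71 = δ^4·103 ⇒ δ^2 = 71/103 = 0.68932, so δ = 0.83025.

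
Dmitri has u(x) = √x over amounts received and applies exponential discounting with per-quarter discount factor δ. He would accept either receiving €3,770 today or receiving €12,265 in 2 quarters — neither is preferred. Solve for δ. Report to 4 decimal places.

δ ≈ 0.7446

Equating discounted utilities: u(3770) = δ^2·u(12265) ⇒ δ^2 = u(3770)/u(12265).
With u(x) = √x: δ^2 = √3770/√12265 = √(3770/12265) = 0.55442.
Taking the square root: δ = 0.55442^(1/2) ≈ 0.7446.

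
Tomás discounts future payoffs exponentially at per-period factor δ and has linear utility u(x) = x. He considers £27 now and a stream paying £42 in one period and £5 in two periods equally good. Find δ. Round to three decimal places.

Present value of the stream is 42·δ + 5·δ². Indifference gives 42δ + 5δ² = 27.
So 5δ² + 42δ − 27 = 0.
The positive root is δ = [−42 + √(42² + 4·5·27)] / (2·5) = (−42 + 48.000)/10 ≈ 0.600.

δ ≈ 0.600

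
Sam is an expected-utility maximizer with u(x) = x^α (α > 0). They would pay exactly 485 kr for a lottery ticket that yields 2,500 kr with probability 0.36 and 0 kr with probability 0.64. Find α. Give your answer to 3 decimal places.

Since u(0) = 0, the lottery's EU is 0.36·2500^α.
Setting u(485) equal to that: 485^α = 0.36·2500^α ⇒ (485/2500)^α = 0.36.
α = ln(0.36) / ln(485/2500) = -1.021651/-1.639897 ≈ 0.623.

α ≈ 0.623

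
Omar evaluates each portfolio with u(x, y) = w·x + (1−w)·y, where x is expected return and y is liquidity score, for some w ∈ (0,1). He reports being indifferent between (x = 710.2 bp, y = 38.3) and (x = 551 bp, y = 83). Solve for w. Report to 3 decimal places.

w = 0.219

Indifference: w·710.2 + (1−w)·38.3 = w·551 + (1−w)·83.
w·(710.2−551) = (1−w)·(83−38.3), i.e. w·159.2 = (1−w)·44.7.
The marginal rate of substitution is 44.7/159.2, so w = 44.7/(159.2+44.7) = 0.219.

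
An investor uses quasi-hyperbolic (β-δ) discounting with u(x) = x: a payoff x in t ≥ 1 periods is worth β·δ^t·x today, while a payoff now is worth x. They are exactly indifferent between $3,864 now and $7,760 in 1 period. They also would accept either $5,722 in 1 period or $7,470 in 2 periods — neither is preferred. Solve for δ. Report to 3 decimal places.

The second indifference involves only future payoffs, so β cancels: β·δ^1·5722 = β·δ^2·7470, giving δ = 5722/7470 = 0.76600.

δ ≈ 0.766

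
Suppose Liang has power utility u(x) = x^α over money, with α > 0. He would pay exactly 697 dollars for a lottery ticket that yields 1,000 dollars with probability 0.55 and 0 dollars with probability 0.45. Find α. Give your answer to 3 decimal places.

The lottery's expected utility is 0.55·u(1000) + 0.45·u(0) = 0.55·1000^α (since u(0) = 0 for α > 0).
Setting u(697) equal to that: 697^α = 0.55·1000^α ⇒ (697/1000)^α = 0.55.
Taking logs: α·ln(697/1000) = ln(0.55), so α = -0.597837 / -0.360970 ≈ 1.656.

α ≈ 1.656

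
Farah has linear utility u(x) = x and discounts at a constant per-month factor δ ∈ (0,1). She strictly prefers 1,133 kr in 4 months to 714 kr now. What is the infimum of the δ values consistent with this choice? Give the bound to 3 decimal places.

δ > 0.891

Under u(x) = x this choice says 714 < δ^4·1133.
So δ^4 > 714/1133 = 0.63019; taking the 4th root of both positive sides preserves the inequality.
δ > 0.63019^(1/4) = 0.891.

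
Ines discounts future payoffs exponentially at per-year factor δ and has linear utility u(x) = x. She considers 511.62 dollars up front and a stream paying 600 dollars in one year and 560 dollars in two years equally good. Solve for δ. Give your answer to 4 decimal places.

δ ≈ 0.5600

The stream is worth 600δ + 560δ² today, so 600δ + 560δ² = 511.62.
So 560δ² + 600δ − 511.62 = 0.
δ = (−600 + √(600² + 4·560·511.62)) / (2·560) = (−600 + √1506028.80) / 1120 ≈ 0.5600.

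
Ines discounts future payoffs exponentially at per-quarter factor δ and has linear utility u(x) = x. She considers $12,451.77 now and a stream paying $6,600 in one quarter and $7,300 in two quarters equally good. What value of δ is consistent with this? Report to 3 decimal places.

Equating present values: 12451.77 = 6600δ + 7300δ².
That is, 7300δ² + 6600δ − 12451.77 = 0, a quadratic in δ.
By the quadratic formula (taking the positive root), δ = (−6600 + √407151684.00) / 14600 ≈ 0.930.

δ ≈ 0.930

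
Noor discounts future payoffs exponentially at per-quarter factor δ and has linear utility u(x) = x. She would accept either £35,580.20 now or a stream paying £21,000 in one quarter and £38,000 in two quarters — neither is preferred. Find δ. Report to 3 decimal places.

δ ≈ 0.730

Present value of the stream is 21000·δ + 38000·δ². Indifference gives 21000δ + 38000δ² = 35580.20.
So 38000δ² + 21000δ − 35580.20 = 0.
The positive root is δ = [−21000 + √(21000² + 4·38000·35580.20)] / (2·38000) = (−21000 + 76480.000)/76000 ≈ 0.730.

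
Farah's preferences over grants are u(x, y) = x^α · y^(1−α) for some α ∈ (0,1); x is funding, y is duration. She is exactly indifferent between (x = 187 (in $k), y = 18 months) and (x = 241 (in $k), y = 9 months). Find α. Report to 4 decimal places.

α ≈ 0.7321

The Cobb–Douglas utilities coincide, so 187^α·18^(1−α) = 241^α·9^(1−α).
(187/241)^α = (9/18)^(1−α); take logs: α·ln(187/241) = (1−α)·ln(9/18), i.e. α·-0.2536883 = (1−α)·-0.6931472.
So α/(1−α) = (-0.6931472)/(-0.2536883) = 2.7322789, and α = 2.7322789/3.7322789 ≈ 0.7321.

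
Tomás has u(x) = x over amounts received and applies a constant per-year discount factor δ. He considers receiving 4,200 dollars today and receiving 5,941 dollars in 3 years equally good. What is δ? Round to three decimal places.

The payoff in 3 years is discounted by δ^3, so u(4200) = δ^3·u(5941) and δ^3 = u(4200)/u(5941).
With u(x) = x: δ^3 = 4200/5941 = 0.70695.
Hence δ = (0.70695)^(1/3) = 0.89083.

δ ≈ 0.891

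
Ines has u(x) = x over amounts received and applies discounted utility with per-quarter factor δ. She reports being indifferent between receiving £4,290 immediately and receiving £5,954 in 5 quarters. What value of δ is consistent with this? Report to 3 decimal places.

Equating discounted utilities: u(4290) = δ^5·u(5954) ⇒ δ^5 = u(4290)/u(5954).
With u(x) = x: δ^5 = 4290/5954 = 0.72052.
So δ = 0.72052^(1/5) ≈ 0.937.

δ ≈ 0.937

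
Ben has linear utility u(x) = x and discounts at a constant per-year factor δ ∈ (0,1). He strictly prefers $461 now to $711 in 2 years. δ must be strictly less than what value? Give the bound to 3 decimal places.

Comparing present values: 461 > δ^2·711.
Hence δ^2 < 461/711 = 0.64838, and x ↦ x^(1/2) is increasing on (0,∞).
δ < (461/711)^(1/2) ≈ 0.805.

δ < 0.805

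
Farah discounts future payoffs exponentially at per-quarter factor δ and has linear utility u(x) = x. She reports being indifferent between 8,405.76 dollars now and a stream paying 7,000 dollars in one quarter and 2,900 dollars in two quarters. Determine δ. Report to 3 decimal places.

δ ≈ 0.880

Equating present values: 8405.76 = 7000δ + 2900δ².
That is, 2900δ² + 7000δ − 8405.76 = 0, a quadratic in δ.
The positive root is δ = [−7000 + √(7000² + 4·2900·8405.76)] / (2·2900) = (−7000 + 12104.000)/5800 ≈ 0.880.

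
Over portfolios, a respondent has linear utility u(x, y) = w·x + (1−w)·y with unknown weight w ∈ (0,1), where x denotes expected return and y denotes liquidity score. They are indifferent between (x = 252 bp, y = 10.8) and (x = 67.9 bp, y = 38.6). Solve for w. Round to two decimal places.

Indifference: w·252 + (1−w)·10.8 = w·67.9 + (1−w)·38.6.
w·(252−67.9) = (1−w)·(38.6−10.8), i.e. w·184.1 = (1−w)·27.8.
So w/(1−w) = 27.8/184.1 = 0.1510, giving w = 27.8/(184.1+27.8) = 0.13.

w = 0.13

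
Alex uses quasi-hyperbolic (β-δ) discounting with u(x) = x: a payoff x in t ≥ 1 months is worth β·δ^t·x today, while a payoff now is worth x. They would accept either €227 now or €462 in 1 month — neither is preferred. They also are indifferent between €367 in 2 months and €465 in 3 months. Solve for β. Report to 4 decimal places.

Both payoffs in the second observation are in the future, so β drops out: δ^2·367 = δ^3·465 ⇒ δ = 367/465 = 0.78925.
Substituting δ into 227 = β·δ·462: β = 227/(364.632) ≈ 0.6225.

β ≈ 0.6225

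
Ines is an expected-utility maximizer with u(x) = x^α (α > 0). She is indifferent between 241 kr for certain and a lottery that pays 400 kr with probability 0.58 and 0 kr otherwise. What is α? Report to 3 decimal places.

α ≈ 1.075

Since u(0) = 0, the lottery's EU is 0.58·400^α.
Indifference: 241^α = 0.58·400^α, so (241/400)^α = 0.58.
Take logs: α = ln 0.58 / ln(241/400) ≈ 1.07512.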